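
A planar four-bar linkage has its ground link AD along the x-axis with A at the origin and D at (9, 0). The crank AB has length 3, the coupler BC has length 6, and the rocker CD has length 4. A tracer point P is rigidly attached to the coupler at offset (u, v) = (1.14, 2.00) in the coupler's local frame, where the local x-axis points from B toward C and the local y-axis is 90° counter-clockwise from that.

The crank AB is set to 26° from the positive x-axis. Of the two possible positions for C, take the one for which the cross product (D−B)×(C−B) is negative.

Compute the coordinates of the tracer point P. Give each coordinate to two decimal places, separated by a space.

4.95 1.76

A=(0,0), D=(9.00,0)
B = A + 3.00·(cos26°, sin26°) = (2.6964, 1.3151)
|BD| = 6.4393
circle(B,6.00) ∩ circle(D,4.00): a=4.7726, h=3.6362
  candidates: C₊=(8.1110,3.9000) cross=23.415; C₋=(6.6258,-3.2192) cross=-23.415
  mode - wants cross < 0 → take C=(6.6258,-3.2192) (cross=-23.415)
ex = (C−B)/|BC| = (0.6549,-0.7557); ey = (0.7557,0.6549)
P = B + 1.14·ex + 2.00·ey = (4.9544,1.7634)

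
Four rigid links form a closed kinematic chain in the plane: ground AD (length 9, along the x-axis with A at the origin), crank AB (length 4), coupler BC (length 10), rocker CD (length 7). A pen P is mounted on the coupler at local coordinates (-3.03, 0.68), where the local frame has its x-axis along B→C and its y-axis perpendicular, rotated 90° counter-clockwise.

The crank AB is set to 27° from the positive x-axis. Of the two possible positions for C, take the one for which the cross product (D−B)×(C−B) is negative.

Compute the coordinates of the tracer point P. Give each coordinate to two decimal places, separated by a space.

A=(0,0), D=(9.00,0)
B = A + 4.00·(cos27°, sin27°) = (3.5640, 1.8160)
|BD| = 5.7313
circle(B,10.00) ∩ circle(D,7.00): a=7.3149, h=6.8185
  candidates: C₊=(12.6625,5.9654) cross=39.079; C₋=(8.3416,-6.9690) cross=-39.079
  mode - wants cross < 0 → take C=(8.3416,-6.9690) (cross=-39.079)
ex = (C−B)/|BC| = (0.4778,-0.8785); ey = (0.8785,0.4778)
P = B + -3.03·ex + 0.68·ey = (2.7138,4.8027)

2.71 4.80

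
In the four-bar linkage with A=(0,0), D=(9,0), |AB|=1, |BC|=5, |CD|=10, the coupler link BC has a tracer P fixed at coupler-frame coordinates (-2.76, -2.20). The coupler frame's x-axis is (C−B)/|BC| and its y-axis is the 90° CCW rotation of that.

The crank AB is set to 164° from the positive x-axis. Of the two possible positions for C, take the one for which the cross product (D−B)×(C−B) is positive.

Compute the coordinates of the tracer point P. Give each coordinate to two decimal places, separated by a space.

0.41 -2.98

A=(0,0), D=(9.00,0)
B = A + 1.00·(cos164°, sin164°) = (-0.9613, 0.2756)
|BD| = 9.9651
circle(B,5.00) ∩ circle(D,10.00): a=1.2194, h=4.8490
  candidates: C₊=(0.3918,5.0891) cross=48.321; C₋=(0.1235,-4.6053) cross=-48.321
  mode + wants cross > 0 → take C=(0.3918,5.0891) (cross=48.321)
ex = (C−B)/|BC| = (0.2706,0.9627); ey = (-0.9627,0.2706)
P = B + -2.76·ex + -2.20·ey = (0.4098,-2.9767)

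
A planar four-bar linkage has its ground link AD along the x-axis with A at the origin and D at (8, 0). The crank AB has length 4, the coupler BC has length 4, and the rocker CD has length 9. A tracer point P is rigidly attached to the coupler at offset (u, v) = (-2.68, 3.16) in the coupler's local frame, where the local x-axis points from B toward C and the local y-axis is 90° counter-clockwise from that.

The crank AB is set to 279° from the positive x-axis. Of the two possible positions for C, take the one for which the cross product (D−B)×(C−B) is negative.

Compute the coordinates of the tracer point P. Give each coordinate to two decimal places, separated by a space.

A=(0,0), D=(8.00,0)
B = A + 4.00·(cos279°, sin279°) = (0.6257, -3.9508)
|BD| = 8.3659
circle(B,4.00) ∩ circle(D,9.00): a=0.2981, h=3.9889
  candidates: C₊=(-0.9952,-0.2939) cross=33.371; C₋=(2.7723,-7.3260) cross=-33.371
  mode - wants cross < 0 → take C=(2.7723,-7.3260) (cross=-33.371)
ex = (C−B)/|BC| = (0.5366,-0.8438); ey = (0.8438,0.5366)
P = B + -2.68·ex + 3.16·ey = (1.8540,0.0064)

1.85 0.01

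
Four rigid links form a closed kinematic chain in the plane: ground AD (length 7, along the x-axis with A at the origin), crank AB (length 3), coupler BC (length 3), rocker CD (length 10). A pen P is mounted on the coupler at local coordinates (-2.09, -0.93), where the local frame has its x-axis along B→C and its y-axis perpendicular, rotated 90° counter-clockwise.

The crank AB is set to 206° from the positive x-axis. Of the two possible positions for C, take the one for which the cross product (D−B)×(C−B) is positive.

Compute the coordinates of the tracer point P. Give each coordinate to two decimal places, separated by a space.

-1.66 -3.35

A=(0,0), D=(7.00,0)
B = A + 3.00·(cos206°, sin206°) = (-2.6964, -1.3151)
|BD| = 9.7852
circle(B,3.00) ∩ circle(D,10.00): a=0.2427, h=2.9902
  candidates: C₊=(-2.8578,1.6805) cross=29.259; C₋=(-2.0540,-4.2455) cross=-29.259
  mode + wants cross > 0 → take C=(-2.8578,1.6805) (cross=29.259)
ex = (C−B)/|BC| = (-0.0538,0.9986); ey = (-0.9986,-0.0538)
P = B + -2.09·ex + -0.93·ey = (-1.6553,-3.3521)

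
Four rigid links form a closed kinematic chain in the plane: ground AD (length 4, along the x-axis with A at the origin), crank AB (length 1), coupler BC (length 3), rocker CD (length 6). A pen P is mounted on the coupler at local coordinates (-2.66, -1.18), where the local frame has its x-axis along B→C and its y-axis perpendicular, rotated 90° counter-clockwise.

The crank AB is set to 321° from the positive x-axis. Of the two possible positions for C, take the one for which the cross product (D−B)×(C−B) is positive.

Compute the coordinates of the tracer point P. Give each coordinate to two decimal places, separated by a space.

3.69 -0.61

A=(0,0), D=(4.00,0)
B = A + 1.00·(cos321°, sin321°) = (0.7771, -0.6293)
|BD| = 3.2837
circle(B,3.00) ∩ circle(D,6.00): a=-2.4693, h=1.7037
  candidates: C₊=(-1.9729,0.5695) cross=5.594; C₋=(-1.3199,-2.7746) cross=-5.594
  mode + wants cross > 0 → take C=(-1.9729,0.5695) (cross=5.594)
ex = (C−B)/|BC| = (-0.9167,0.3996); ey = (-0.3996,-0.9167)
P = B + -2.66·ex + -1.18·ey = (3.6871,-0.6106)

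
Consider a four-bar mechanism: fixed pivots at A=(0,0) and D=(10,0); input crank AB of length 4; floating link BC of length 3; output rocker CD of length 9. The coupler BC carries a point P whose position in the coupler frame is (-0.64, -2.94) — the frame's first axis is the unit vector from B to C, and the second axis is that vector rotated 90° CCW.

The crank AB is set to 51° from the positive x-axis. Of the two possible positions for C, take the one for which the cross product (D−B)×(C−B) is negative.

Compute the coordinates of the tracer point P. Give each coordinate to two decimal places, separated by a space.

A=(0,0), D=(10.00,0)
B = A + 4.00·(cos51°, sin51°) = (2.5173, 3.1086)
|BD| = 8.1027
circle(B,3.00) ∩ circle(D,9.00): a=-0.3916, h=2.9743
  candidates: C₊=(3.2968,6.0055) cross=24.100; C₋=(1.0146,0.5121) cross=-24.100
  mode - wants cross < 0 → take C=(1.0146,0.5121) (cross=-24.100)
ex = (C−B)/|BC| = (-0.5009,-0.8655); ey = (0.8655,-0.5009)
P = B + -0.64·ex + -2.94·ey = (0.2933,5.1352)

0.29 5.14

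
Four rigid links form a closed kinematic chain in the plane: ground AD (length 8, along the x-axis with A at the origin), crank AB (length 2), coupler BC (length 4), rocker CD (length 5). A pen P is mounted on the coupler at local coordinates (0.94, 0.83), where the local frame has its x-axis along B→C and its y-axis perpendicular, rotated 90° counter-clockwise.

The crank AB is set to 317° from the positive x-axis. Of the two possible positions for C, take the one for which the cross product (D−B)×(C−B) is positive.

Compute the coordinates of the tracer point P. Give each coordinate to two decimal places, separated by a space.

1.21 -0.13

A=(0,0), D=(8.00,0)
B = A + 2.00·(cos317°, sin317°) = (1.4627, -1.3640)
|BD| = 6.6781
circle(B,4.00) ∩ circle(D,5.00): a=2.6652, h=2.9827
  candidates: C₊=(3.4625,2.1002) cross=19.919; C₋=(4.6809,-3.7395) cross=-19.919
  mode + wants cross > 0 → take C=(3.4625,2.1002) (cross=19.919)
ex = (C−B)/|BC| = (0.4999,0.8661); ey = (-0.8661,0.4999)
P = B + 0.94·ex + 0.83·ey = (1.2138,-0.1349)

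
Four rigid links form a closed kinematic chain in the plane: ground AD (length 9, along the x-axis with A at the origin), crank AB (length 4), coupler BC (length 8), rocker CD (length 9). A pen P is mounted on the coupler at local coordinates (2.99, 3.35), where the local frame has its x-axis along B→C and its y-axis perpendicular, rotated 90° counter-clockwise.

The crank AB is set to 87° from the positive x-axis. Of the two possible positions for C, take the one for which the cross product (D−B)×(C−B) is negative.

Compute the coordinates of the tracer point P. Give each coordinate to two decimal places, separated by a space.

A=(0,0), D=(9.00,0)
B = A + 4.00·(cos87°, sin87°) = (0.2093, 3.9945)
|BD| = 9.6557
circle(B,8.00) ∩ circle(D,9.00): a=3.9475, h=6.9582
  candidates: C₊=(6.6818,8.6963) cross=67.186; C₋=(0.9246,-3.9734) cross=-67.186
  mode - wants cross < 0 → take C=(0.9246,-3.9734) (cross=-67.186)
ex = (C−B)/|BC| = (0.0894,-0.9960); ey = (0.9960,0.0894)
P = B + 2.99·ex + 3.35·ey = (3.8133,1.3160)

3.81 1.32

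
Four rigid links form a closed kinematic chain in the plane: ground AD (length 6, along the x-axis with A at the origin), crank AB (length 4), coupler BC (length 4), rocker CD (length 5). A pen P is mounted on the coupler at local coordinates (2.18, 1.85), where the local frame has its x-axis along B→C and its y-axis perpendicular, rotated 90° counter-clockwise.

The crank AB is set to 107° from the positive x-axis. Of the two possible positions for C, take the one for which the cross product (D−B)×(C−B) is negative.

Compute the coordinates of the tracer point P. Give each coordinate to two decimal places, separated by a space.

1.57 3.02

A=(0,0), D=(6.00,0)
B = A + 4.00·(cos107°, sin107°) = (-1.1695, 3.8252)
|BD| = 8.1261
circle(B,4.00) ∩ circle(D,5.00): a=3.5093, h=1.9196
  candidates: C₊=(2.8303,3.8669) cross=15.599; C₋=(1.0231,0.4797) cross=-15.599
  mode - wants cross < 0 → take C=(1.0231,0.4797) (cross=-15.599)
ex = (C−B)/|BC| = (0.5481,-0.8364); ey = (0.8364,0.5481)
P = B + 2.18·ex + 1.85·ey = (1.5728,3.0159)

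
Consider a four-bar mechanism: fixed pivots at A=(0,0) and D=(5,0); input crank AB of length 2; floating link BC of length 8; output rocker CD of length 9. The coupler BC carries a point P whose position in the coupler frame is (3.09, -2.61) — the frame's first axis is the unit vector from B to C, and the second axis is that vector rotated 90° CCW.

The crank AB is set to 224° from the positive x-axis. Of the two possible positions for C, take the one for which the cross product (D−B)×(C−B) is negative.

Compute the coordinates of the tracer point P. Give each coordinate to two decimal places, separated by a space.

-2.38 -5.32

A=(0,0), D=(5.00,0)
B = A + 2.00·(cos224°, sin224°) = (-1.4387, -1.3893)
|BD| = 6.5869
circle(B,8.00) ∩ circle(D,9.00): a=2.0030, h=7.7452
  candidates: C₊=(-1.1144,6.6041) cross=51.017; C₋=(2.1529,-8.5378) cross=-51.017
  mode - wants cross < 0 → take C=(2.1529,-8.5378) (cross=-51.017)
ex = (C−B)/|BC| = (0.4489,-0.8936); ey = (0.8936,0.4489)
P = B + 3.09·ex + -2.61·ey = (-2.3836,-5.3222)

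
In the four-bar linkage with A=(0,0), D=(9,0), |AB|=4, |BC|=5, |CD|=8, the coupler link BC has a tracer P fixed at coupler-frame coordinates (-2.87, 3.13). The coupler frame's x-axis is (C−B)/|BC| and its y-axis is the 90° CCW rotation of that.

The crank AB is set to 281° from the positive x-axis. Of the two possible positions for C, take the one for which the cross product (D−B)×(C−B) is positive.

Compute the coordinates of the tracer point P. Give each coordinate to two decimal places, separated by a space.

A=(0,0), D=(9.00,0)
B = A + 4.00·(cos281°, sin281°) = (0.7632, -3.9265)
|BD| = 9.1248
circle(B,5.00) ∩ circle(D,8.00): a=2.4254, h=4.3724
  candidates: C₊=(1.0711,1.0640) cross=39.897; C₋=(4.8340,-6.8297) cross=-39.897
  mode + wants cross > 0 → take C=(1.0711,1.0640) (cross=39.897)
ex = (C−B)/|BC| = (0.0616,0.9981); ey = (-0.9981,0.0616)
P = B + -2.87·ex + 3.13·ey = (-2.5375,-6.5984)

-2.54 -6.60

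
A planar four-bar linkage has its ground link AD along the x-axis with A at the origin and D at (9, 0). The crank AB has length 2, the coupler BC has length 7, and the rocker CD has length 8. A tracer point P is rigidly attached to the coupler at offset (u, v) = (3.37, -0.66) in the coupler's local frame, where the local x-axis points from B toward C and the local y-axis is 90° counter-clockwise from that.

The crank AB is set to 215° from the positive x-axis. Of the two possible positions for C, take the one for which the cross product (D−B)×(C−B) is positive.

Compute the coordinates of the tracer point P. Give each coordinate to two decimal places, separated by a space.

0.85 1.21

A=(0,0), D=(9.00,0)
B = A + 2.00·(cos215°, sin215°) = (-1.6383, -1.1472)
|BD| = 10.7000
circle(B,7.00) ∩ circle(D,8.00): a=4.6491, h=5.2332
  candidates: C₊=(2.4229,4.5543) cross=55.995; C₋=(3.5450,-5.8518) cross=-55.995
  mode + wants cross > 0 → take C=(2.4229,4.5543) (cross=55.995)
ex = (C−B)/|BC| = (0.5802,0.8145); ey = (-0.8145,0.5802)
P = B + 3.37·ex + -0.66·ey = (0.8544,1.2148)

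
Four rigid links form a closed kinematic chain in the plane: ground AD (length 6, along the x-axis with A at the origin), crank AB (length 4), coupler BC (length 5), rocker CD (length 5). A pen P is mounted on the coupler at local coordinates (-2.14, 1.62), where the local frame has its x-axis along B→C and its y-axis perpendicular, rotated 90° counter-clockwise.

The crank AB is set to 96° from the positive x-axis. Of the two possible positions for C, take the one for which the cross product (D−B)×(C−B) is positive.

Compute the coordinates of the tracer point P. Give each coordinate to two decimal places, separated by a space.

A=(0,0), D=(6.00,0)
B = A + 4.00·(cos96°, sin96°) = (-0.4181, 3.9781)
|BD| = 7.5510
circle(B,5.00) ∩ circle(D,5.00): a=3.7755, h=3.2781
  candidates: C₊=(4.5179,4.7753) cross=24.753; C₋=(1.0640,-0.7972) cross=-24.753
  mode + wants cross > 0 → take C=(4.5179,4.7753) (cross=24.753)
ex = (C−B)/|BC| = (0.9872,0.1594); ey = (-0.1594,0.9872)
P = B + -2.14·ex + 1.62·ey = (-2.7890,5.2362)

-2.79 5.24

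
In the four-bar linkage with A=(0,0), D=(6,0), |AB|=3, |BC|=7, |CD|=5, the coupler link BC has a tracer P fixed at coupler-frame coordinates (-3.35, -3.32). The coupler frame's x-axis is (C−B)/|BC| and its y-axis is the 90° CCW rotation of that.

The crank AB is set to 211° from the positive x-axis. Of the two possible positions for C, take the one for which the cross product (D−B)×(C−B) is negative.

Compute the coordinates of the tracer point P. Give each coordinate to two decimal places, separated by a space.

-7.01 -3.15

A=(0,0), D=(6.00,0)
B = A + 3.00·(cos211°, sin211°) = (-2.5715, -1.5451)
|BD| = 8.7097
circle(B,7.00) ∩ circle(D,5.00): a=5.7326, h=4.0171
  candidates: C₊=(2.3575,3.4253) cross=34.988; C₋=(3.7828,-4.4815) cross=-34.988
  mode - wants cross < 0 → take C=(3.7828,-4.4815) (cross=-34.988)
ex = (C−B)/|BC| = (0.9078,-0.4195); ey = (0.4195,0.9078)
P = B + -3.35·ex + -3.32·ey = (-7.0052,-3.1536)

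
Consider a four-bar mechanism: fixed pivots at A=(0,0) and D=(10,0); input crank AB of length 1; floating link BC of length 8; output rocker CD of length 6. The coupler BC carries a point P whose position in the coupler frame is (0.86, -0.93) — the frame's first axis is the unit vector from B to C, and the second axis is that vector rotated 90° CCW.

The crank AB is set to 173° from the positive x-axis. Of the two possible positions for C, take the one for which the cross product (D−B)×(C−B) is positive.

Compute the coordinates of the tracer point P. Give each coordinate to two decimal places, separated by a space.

0.23 -0.22

A=(0,0), D=(10.00,0)
B = A + 1.00·(cos173°, sin173°) = (-0.9925, 0.1219)
|BD| = 10.9932
circle(B,8.00) ∩ circle(D,6.00): a=6.7701, h=4.2621
  candidates: C₊=(5.8244,4.3086) cross=46.854; C₋=(5.7299,-4.2150) cross=-46.854
  mode + wants cross > 0 → take C=(5.8244,4.3086) (cross=46.854)
ex = (C−B)/|BC| = (0.8521,0.5233); ey = (-0.5233,0.8521)
P = B + 0.86·ex + -0.93·ey = (0.2270,-0.2205)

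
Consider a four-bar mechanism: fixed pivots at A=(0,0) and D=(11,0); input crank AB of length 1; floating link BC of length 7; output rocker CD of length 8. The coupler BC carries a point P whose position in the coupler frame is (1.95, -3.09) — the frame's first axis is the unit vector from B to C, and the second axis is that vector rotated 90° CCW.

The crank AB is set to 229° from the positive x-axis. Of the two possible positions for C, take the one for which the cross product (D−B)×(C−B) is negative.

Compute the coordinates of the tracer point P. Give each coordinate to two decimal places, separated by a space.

-1.04 -4.39

A=(0,0), D=(11.00,0)
B = A + 1.00·(cos229°, sin229°) = (-0.6561, -0.7547)
|BD| = 11.6805
circle(B,7.00) ∩ circle(D,8.00): a=5.1981, h=4.6882
  candidates: C₊=(4.2283,4.2596) cross=54.761; C₋=(4.8341,-5.0973) cross=-54.761
  mode - wants cross < 0 → take C=(4.8341,-5.0973) (cross=-54.761)
ex = (C−B)/|BC| = (0.7843,-0.6204); ey = (0.6204,0.7843)
P = B + 1.95·ex + -3.09·ey = (-1.0436,-4.3879)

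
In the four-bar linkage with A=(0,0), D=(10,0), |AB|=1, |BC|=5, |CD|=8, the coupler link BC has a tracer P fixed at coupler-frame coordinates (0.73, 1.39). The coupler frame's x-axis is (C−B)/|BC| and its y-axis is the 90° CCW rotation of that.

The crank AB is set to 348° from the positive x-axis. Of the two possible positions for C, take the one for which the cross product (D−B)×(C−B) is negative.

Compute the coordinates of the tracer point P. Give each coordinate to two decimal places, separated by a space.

2.55 -0.16

A=(0,0), D=(10.00,0)
B = A + 1.00·(cos348°, sin348°) = (0.9781, -0.2079)
|BD| = 9.0242
circle(B,5.00) ∩ circle(D,8.00): a=2.3513, h=4.4127
  candidates: C₊=(3.2271,4.2577) cross=39.821; C₋=(3.4305,-4.5652) cross=-39.821
  mode - wants cross < 0 → take C=(3.4305,-4.5652) (cross=-39.821)
ex = (C−B)/|BC| = (0.4905,-0.8715); ey = (0.8715,0.4905)
P = B + 0.73·ex + 1.39·ey = (2.5475,-0.1623)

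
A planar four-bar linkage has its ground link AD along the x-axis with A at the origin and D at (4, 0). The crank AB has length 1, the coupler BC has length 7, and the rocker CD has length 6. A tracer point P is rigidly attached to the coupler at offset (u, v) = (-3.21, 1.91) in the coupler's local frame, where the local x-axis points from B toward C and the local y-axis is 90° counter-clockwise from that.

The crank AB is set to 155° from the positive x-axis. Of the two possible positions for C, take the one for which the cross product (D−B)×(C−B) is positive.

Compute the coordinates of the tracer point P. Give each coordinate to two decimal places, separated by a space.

A=(0,0), D=(4.00,0)
B = A + 1.00·(cos155°, sin155°) = (-0.9063, 0.4226)
|BD| = 4.9245
circle(B,7.00) ∩ circle(D,6.00): a=3.7822, h=5.8903
  candidates: C₊=(3.3674,5.9666) cross=29.006; C₋=(2.3564,-5.7705) cross=-29.006
  mode + wants cross > 0 → take C=(3.3674,5.9666) (cross=29.006)
ex = (C−B)/|BC| = (0.6105,0.7920); ey = (-0.7920,0.6105)
P = B + -3.21·ex + 1.91·ey = (-4.3788,-0.9536)

-4.38 -0.95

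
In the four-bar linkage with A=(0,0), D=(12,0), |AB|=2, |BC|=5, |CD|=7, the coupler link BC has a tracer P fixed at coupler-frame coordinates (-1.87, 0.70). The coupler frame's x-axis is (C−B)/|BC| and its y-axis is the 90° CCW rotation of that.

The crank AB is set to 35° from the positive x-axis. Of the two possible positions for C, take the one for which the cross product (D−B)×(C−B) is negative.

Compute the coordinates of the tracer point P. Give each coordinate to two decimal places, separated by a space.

A=(0,0), D=(12.00,0)
B = A + 2.00·(cos35°, sin35°) = (1.6383, 1.1472)
|BD| = 10.4250
circle(B,5.00) ∩ circle(D,7.00): a=4.0614, h=2.9163
  candidates: C₊=(5.9960,3.5988) cross=30.403; C₋=(5.3542,-2.1984) cross=-30.403
  mode - wants cross < 0 → take C=(5.3542,-2.1984) (cross=-30.403)
ex = (C−B)/|BC| = (0.7432,-0.6691); ey = (0.6691,0.7432)
P = B + -1.87·ex + 0.70·ey = (0.7169,2.9186)

0.72 2.92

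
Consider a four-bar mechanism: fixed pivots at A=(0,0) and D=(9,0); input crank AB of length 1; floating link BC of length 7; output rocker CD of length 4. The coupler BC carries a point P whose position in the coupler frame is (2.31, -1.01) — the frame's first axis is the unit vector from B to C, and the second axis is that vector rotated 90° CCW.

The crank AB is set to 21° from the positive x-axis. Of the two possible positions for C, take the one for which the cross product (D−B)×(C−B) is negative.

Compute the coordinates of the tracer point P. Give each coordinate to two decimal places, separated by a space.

2.35 -1.73

A=(0,0), D=(9.00,0)
B = A + 1.00·(cos21°, sin21°) = (0.9336, 0.3584)
|BD| = 8.0744
circle(B,7.00) ∩ circle(D,4.00): a=6.0807, h=3.4677
  candidates: C₊=(7.1622,3.5528) cross=28.000; C₋=(6.8544,-3.3758) cross=-28.000
  mode - wants cross < 0 → take C=(6.8544,-3.3758) (cross=-28.000)
ex = (C−B)/|BC| = (0.8458,-0.5335); ey = (0.5335,0.8458)
P = B + 2.31·ex + -1.01·ey = (2.3486,-1.7282)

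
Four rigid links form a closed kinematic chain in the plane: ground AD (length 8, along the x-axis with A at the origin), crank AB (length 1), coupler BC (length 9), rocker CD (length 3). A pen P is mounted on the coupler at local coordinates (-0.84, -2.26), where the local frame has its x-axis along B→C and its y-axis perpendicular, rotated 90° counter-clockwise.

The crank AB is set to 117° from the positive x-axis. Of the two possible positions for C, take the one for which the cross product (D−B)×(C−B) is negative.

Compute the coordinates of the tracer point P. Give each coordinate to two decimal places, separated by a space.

-2.18 -0.79

A=(0,0), D=(8.00,0)
B = A + 1.00·(cos117°, sin117°) = (-0.4540, 0.8910)
|BD| = 8.5008
circle(B,9.00) ∩ circle(D,3.00): a=8.4853, h=3.0000
  candidates: C₊=(8.2990,2.9851) cross=25.502; C₋=(7.6701,-2.9818) cross=-25.502
  mode - wants cross < 0 → take C=(7.6701,-2.9818) (cross=-25.502)
ex = (C−B)/|BC| = (0.9027,-0.4303); ey = (0.4303,0.9027)
P = B + -0.84·ex + -2.26·ey = (-2.1847,-0.7876)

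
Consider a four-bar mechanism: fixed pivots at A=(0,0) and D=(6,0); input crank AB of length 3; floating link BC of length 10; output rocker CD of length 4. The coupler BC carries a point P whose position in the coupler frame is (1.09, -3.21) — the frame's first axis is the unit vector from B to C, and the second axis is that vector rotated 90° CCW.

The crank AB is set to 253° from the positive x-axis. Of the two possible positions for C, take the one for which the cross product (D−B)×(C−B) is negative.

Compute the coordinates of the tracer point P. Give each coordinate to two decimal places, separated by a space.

0.33 -6.04

A=(0,0), D=(6.00,0)
B = A + 3.00·(cos253°, sin253°) = (-0.8771, -2.8689)
|BD| = 7.4515
circle(B,10.00) ∩ circle(D,4.00): a=9.3622, h=3.5142
  candidates: C₊=(6.4104,3.9789) cross=26.186; C₋=(9.1164,-2.5077) cross=-26.186
  mode - wants cross < 0 → take C=(9.1164,-2.5077) (cross=-26.186)
ex = (C−B)/|BC| = (0.9993,0.0361); ey = (-0.0361,0.9993)
P = B + 1.09·ex + -3.21·ey = (0.3281,-6.0374)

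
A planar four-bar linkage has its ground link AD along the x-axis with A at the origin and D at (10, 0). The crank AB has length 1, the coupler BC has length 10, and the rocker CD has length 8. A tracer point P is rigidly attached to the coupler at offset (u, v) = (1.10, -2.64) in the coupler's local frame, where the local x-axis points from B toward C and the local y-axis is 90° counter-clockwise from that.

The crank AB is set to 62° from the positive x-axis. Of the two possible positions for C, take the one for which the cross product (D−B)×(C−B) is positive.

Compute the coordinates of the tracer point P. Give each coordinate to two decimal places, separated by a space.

A=(0,0), D=(10.00,0)
B = A + 1.00·(cos62°, sin62°) = (0.4695, 0.8829)
|BD| = 9.5713
circle(B,10.00) ∩ circle(D,8.00): a=6.6663, h=7.4539
  candidates: C₊=(7.7949,7.6901) cross=71.344; C₋=(6.4197,-7.1541) cross=-71.344
  mode + wants cross > 0 → take C=(7.7949,7.6901) (cross=71.344)
ex = (C−B)/|BC| = (0.7325,0.6807); ey = (-0.6807,0.7325)
P = B + 1.10·ex + -2.64·ey = (3.0724,-0.3022)

3.07 -0.30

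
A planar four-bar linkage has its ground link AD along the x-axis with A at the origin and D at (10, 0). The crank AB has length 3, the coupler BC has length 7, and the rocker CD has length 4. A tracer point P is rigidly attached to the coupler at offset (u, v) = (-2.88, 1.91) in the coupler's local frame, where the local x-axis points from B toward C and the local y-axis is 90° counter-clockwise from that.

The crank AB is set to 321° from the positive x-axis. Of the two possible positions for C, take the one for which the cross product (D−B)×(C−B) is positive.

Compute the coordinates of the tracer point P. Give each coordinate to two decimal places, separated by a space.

-1.06 -2.53

A=(0,0), D=(10.00,0)
B = A + 3.00·(cos321°, sin321°) = (2.3314, -1.8880)
|BD| = 7.8975
circle(B,7.00) ∩ circle(D,4.00): a=6.0380, h=3.5415
  candidates: C₊=(7.3478,2.9943) cross=27.969; C₋=(9.0410,-3.8833) cross=-27.969
  mode + wants cross > 0 → take C=(7.3478,2.9943) (cross=27.969)
ex = (C−B)/|BC| = (0.7166,0.6975); ey = (-0.6975,0.7166)
P = B + -2.88·ex + 1.91·ey = (-1.0646,-2.5279)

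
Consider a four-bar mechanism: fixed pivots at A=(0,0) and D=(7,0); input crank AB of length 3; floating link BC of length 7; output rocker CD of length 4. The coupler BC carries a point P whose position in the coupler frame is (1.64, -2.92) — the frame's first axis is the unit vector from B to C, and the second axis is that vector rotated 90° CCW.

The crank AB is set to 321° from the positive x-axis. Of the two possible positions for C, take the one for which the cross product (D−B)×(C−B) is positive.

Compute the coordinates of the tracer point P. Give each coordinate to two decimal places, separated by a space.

5.67 -2.15

A=(0,0), D=(7.00,0)
B = A + 3.00·(cos321°, sin321°) = (2.3314, -1.8880)
|BD| = 5.0359
circle(B,7.00) ∩ circle(D,4.00): a=5.7944, h=3.9274
  candidates: C₊=(6.2308,3.9254) cross=19.778; C₋=(9.1756,-3.3566) cross=-19.778
  mode + wants cross > 0 → take C=(6.2308,3.9254) (cross=19.778)
ex = (C−B)/|BC| = (0.5571,0.8305); ey = (-0.8305,0.5571)
P = B + 1.64·ex + -2.92·ey = (5.6700,-2.1526)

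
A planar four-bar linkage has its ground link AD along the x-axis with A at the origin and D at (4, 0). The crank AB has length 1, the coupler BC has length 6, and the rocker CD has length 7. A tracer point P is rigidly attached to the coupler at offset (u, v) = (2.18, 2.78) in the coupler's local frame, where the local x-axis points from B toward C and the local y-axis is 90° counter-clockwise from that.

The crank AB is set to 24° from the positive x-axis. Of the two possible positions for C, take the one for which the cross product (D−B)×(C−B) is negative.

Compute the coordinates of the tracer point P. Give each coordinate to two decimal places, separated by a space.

3.15 -2.33

A=(0,0), D=(4.00,0)
B = A + 1.00·(cos24°, sin24°) = (0.9135, 0.4067)
|BD| = 3.1131
circle(B,6.00) ∩ circle(D,7.00): a=-0.5314, h=5.9764
  candidates: C₊=(1.1676,6.4014) cross=18.605; C₋=(-0.3941,-5.4490) cross=-18.605
  mode - wants cross < 0 → take C=(-0.3941,-5.4490) (cross=-18.605)
ex = (C−B)/|BC| = (-0.2179,-0.9760); ey = (0.9760,-0.2179)
P = B + 2.18·ex + 2.78·ey = (3.1516,-2.3267)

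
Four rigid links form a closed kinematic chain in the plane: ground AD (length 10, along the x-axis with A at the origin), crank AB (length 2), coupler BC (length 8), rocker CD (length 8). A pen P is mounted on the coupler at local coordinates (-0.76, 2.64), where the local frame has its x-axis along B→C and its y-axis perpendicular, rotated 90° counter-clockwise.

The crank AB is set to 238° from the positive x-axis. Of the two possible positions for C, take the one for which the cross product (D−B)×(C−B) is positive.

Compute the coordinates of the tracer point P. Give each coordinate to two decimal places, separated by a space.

-3.65 -0.77

A=(0,0), D=(10.00,0)
B = A + 2.00·(cos238°, sin238°) = (-1.0598, -1.6961)
|BD| = 11.1891
circle(B,8.00) ∩ circle(D,8.00): a=5.5946, h=5.7185
  candidates: C₊=(3.6033,4.8043) cross=63.985; C₋=(5.3369,-6.5004) cross=-63.985
  mode + wants cross > 0 → take C=(3.6033,4.8043) (cross=63.985)
ex = (C−B)/|BC| = (0.5829,0.8126); ey = (-0.8126,0.5829)
P = B + -0.76·ex + 2.64·ey = (-3.6480,-0.7748)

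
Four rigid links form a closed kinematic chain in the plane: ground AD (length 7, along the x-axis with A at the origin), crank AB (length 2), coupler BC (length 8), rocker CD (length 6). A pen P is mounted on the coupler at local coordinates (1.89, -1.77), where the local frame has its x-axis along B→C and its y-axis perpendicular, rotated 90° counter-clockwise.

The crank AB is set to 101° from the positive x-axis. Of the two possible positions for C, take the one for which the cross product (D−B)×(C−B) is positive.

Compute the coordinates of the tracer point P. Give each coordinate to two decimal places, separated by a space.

A=(0,0), D=(7.00,0)
B = A + 2.00·(cos101°, sin101°) = (-0.3816, 1.9633)
|BD| = 7.6382
circle(B,8.00) ∩ circle(D,6.00): a=5.6520, h=5.6617
  candidates: C₊=(6.5357,5.9820) cross=43.245; C₋=(3.6253,-4.9610) cross=-43.245
  mode + wants cross > 0 → take C=(6.5357,5.9820) (cross=43.245)
ex = (C−B)/|BC| = (0.8647,0.5023); ey = (-0.5023,0.8647)
P = B + 1.89·ex + -1.77·ey = (2.1418,1.3822)

2.14 1.38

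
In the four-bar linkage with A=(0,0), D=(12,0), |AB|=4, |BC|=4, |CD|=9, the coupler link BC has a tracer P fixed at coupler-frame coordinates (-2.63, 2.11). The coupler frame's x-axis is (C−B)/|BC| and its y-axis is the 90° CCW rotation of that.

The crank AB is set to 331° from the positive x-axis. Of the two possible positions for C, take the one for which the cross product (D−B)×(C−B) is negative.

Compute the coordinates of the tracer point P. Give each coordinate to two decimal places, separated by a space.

4.47 1.29

A=(0,0), D=(12.00,0)
B = A + 4.00·(cos331°, sin331°) = (3.4985, -1.9392)
|BD| = 8.7199
circle(B,4.00) ∩ circle(D,9.00): a=0.6328, h=3.9496
  candidates: C₊=(3.2371,2.0522) cross=34.440; C₋=(4.9938,-5.6492) cross=-34.440
  mode - wants cross < 0 → take C=(4.9938,-5.6492) (cross=-34.440)
ex = (C−B)/|BC| = (0.3738,-0.9275); ey = (0.9275,0.3738)
P = B + -2.63·ex + 2.11·ey = (4.4723,1.2889)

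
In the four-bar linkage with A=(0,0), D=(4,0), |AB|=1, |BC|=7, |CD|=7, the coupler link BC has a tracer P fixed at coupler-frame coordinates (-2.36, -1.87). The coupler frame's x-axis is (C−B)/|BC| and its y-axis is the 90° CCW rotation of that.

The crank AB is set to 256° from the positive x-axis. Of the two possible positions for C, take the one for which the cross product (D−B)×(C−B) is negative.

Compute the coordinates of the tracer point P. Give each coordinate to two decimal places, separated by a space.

-3.06 0.09

A=(0,0), D=(4.00,0)
B = A + 1.00·(cos256°, sin256°) = (-0.2419, -0.9703)
|BD| = 4.3515
circle(B,7.00) ∩ circle(D,7.00): a=2.1757, h=6.6533
  candidates: C₊=(0.3955,6.0006) cross=28.952; C₋=(3.3626,-6.9709) cross=-28.952
  mode - wants cross < 0 → take C=(3.3626,-6.9709) (cross=-28.952)
ex = (C−B)/|BC| = (0.5149,-0.8572); ey = (0.8572,0.5149)
P = B + -2.36·ex + -1.87·ey = (-3.0602,0.0899)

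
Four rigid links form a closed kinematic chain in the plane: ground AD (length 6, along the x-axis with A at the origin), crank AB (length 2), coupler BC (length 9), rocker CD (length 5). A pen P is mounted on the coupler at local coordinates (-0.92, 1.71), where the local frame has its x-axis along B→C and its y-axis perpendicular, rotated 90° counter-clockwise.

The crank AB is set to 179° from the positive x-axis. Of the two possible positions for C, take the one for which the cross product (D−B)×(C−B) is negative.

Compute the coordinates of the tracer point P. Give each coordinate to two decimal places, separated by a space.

A=(0,0), D=(6.00,0)
B = A + 2.00·(cos179°, sin179°) = (-1.9997, 0.0349)
|BD| = 7.9998
circle(B,9.00) ∩ circle(D,5.00): a=7.5000, h=4.9750
  candidates: C₊=(5.5219,4.9771) cross=39.799; C₋=(5.4785,-4.9727) cross=-39.799
  mode - wants cross < 0 → take C=(5.4785,-4.9727) (cross=-39.799)
ex = (C−B)/|BC| = (0.8309,-0.5564); ey = (0.5564,0.8309)
P = B + -0.92·ex + 1.71·ey = (-1.8127,1.9677)

-1.81 1.97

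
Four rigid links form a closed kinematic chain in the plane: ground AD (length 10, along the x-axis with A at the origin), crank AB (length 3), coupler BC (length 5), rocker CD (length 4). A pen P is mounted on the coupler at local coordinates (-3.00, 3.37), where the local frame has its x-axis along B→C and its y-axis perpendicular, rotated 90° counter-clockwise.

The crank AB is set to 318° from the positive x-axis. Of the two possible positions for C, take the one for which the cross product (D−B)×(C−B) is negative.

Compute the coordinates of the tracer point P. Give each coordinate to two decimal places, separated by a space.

-0.18 1.81

A=(0,0), D=(10.00,0)
B = A + 3.00·(cos318°, sin318°) = (2.2294, -2.0074)
|BD| = 8.0257
circle(B,5.00) ∩ circle(D,4.00): a=4.5735, h=2.0206
  candidates: C₊=(6.1522,1.0929) cross=16.217; C₋=(7.1630,-2.8198) cross=-16.217
  mode - wants cross < 0 → take C=(7.1630,-2.8198) (cross=-16.217)
ex = (C−B)/|BC| = (0.9867,-0.1625); ey = (0.1625,0.9867)
P = B + -3.00·ex + 3.37·ey = (-0.1831,1.8053)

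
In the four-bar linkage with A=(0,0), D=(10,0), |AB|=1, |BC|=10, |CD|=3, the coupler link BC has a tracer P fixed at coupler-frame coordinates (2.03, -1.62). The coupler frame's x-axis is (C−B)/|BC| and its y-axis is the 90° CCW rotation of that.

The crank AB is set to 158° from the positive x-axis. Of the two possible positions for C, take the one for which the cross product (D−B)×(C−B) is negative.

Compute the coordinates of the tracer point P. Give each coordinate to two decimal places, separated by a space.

A=(0,0), D=(10.00,0)
B = A + 1.00·(cos158°, sin158°) = (-0.9272, 0.3746)
|BD| = 10.9336
circle(B,10.00) ∩ circle(D,3.00): a=9.6283, h=2.7011
  candidates: C₊=(8.7880,2.7443) cross=29.533; C₋=(8.6029,-2.6548) cross=-29.533
  mode - wants cross < 0 → take C=(8.6029,-2.6548) (cross=-29.533)
ex = (C−B)/|BC| = (0.9530,-0.3029); ey = (0.3029,0.9530)
P = B + 2.03·ex + -1.62·ey = (0.5167,-1.7842)

0.52 -1.78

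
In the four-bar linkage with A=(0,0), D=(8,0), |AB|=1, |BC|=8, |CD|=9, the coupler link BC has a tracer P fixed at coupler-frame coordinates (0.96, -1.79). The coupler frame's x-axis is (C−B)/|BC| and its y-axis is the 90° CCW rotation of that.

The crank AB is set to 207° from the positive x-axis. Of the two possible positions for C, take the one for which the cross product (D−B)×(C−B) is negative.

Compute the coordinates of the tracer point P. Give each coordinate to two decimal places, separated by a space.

A=(0,0), D=(8.00,0)
B = A + 1.00·(cos207°, sin207°) = (-0.8910, -0.4540)
|BD| = 8.9026
circle(B,8.00) ∩ circle(D,9.00): a=3.4965, h=7.1954
  candidates: C₊=(2.2340,6.9104) cross=64.058; C₋=(2.9679,-7.4618) cross=-64.058
  mode - wants cross < 0 → take C=(2.9679,-7.4618) (cross=-64.058)
ex = (C−B)/|BC| = (0.4824,-0.8760); ey = (0.8760,0.4824)
P = B + 0.96·ex + -1.79·ey = (-1.9959,-2.1584)

-2.00 -2.16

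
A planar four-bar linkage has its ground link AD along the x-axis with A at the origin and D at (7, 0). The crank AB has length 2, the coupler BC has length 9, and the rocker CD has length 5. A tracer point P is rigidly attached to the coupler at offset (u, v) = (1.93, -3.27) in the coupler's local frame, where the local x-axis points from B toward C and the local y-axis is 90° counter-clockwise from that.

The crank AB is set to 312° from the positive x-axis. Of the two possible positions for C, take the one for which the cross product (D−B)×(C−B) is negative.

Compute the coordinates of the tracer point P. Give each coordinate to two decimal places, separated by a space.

2.27 -5.17

A=(0,0), D=(7.00,0)
B = A + 2.00·(cos312°, sin312°) = (1.3383, -1.4863)
|BD| = 5.8536
circle(B,9.00) ∩ circle(D,5.00): a=7.7102, h=4.6425
  candidates: C₊=(7.6170,4.9618) cross=27.175; C₋=(9.9746,-4.0190) cross=-27.175
  mode - wants cross < 0 → take C=(9.9746,-4.0190) (cross=-27.175)
ex = (C−B)/|BC| = (0.9596,-0.2814); ey = (0.2814,0.9596)
P = B + 1.93·ex + -3.27·ey = (2.2701,-5.1673)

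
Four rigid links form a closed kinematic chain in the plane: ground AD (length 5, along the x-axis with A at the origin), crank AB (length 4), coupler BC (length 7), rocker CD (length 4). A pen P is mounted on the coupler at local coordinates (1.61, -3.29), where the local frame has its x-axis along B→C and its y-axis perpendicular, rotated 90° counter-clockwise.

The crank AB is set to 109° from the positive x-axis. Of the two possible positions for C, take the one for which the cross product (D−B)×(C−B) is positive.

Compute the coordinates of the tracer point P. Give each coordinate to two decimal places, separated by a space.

A=(0,0), D=(5.00,0)
B = A + 4.00·(cos109°, sin109°) = (-1.3023, 3.7821)
|BD| = 7.3500
circle(B,7.00) ∩ circle(D,4.00): a=5.9199, h=3.7356
  candidates: C₊=(5.6960,3.9390) cross=27.457; C₋=(1.8515,-2.4672) cross=-27.457
  mode + wants cross > 0 → take C=(5.6960,3.9390) (cross=27.457)
ex = (C−B)/|BC| = (0.9997,0.0224); ey = (-0.0224,0.9997)
P = B + 1.61·ex + -3.29·ey = (0.3811,0.5290)

0.38 0.53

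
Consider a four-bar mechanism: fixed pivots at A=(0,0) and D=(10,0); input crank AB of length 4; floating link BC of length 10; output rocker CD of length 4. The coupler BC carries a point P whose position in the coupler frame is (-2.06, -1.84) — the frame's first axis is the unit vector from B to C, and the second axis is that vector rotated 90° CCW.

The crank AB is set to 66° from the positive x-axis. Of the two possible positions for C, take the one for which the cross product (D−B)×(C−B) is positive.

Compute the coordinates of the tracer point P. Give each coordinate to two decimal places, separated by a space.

A=(0,0), D=(10.00,0)
B = A + 4.00·(cos66°, sin66°) = (1.6269, 3.6542)
|BD| = 9.1357
circle(B,10.00) ∩ circle(D,4.00): a=9.1652, h=3.9999
  candidates: C₊=(11.6269,3.6542) cross=36.542; C₋=(8.4271,-3.6778) cross=-36.542
  mode + wants cross > 0 → take C=(11.6269,3.6542) (cross=36.542)
ex = (C−B)/|BC| = (1.0000,-0.0000); ey = (0.0000,1.0000)
P = B + -2.06·ex + -1.84·ey = (-0.4331,1.8142)

-0.43 1.81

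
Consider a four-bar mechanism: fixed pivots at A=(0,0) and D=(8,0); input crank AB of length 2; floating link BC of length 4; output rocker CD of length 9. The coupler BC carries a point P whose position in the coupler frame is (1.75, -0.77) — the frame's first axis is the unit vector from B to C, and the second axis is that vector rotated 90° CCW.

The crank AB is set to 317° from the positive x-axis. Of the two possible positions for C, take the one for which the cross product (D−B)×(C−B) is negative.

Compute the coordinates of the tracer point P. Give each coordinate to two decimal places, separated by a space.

0.38 -2.94

A=(0,0), D=(8.00,0)
B = A + 2.00·(cos317°, sin317°) = (1.4627, -1.3640)
|BD| = 6.6781
circle(B,4.00) ∩ circle(D,9.00): a=-1.5276, h=3.6968
  candidates: C₊=(-0.7878,1.9429) cross=24.688; C₋=(0.7223,-5.2949) cross=-24.688
  mode - wants cross < 0 → take C=(0.7223,-5.2949) (cross=-24.688)
ex = (C−B)/|BC| = (-0.1851,-0.9827); ey = (0.9827,-0.1851)
P = B + 1.75·ex + -0.77·ey = (0.3821,-2.9412)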